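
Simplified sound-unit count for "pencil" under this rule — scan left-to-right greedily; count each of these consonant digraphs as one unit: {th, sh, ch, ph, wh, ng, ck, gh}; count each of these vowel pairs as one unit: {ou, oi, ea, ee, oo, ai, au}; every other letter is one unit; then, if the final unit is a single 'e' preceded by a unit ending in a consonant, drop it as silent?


Word: "pencil" (6 letters)
Left-to-right scan:
  (1) 'p' (letter)
  (2) 'e' (letter)
  (3) 'n' (letter)
  (4) 'c' (letter)
  (5) 'i' (letter)
  (6) 'l' (letter)
Units from scan: 6
Sound units = 6 units


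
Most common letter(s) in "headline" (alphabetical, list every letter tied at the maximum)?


Word: "headline"
Letter counts:
  'a': 1
  'd': 1
  'e': 2
  'h': 1
  'i': 1
  'l': 1
  'n': 1
Maximum count = 2
Most frequent = 'e' (2 times each)


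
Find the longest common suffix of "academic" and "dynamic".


Word 1: "academic"
Word 2: "dynamic"
Comparing from end:
  Pos -1: 'c' == 'c'
  Pos -2: 'i' == 'i'
  Pos -3: 'm' == 'm'
  Pos -4: 'e' != 'a' (stop)
LCS = "mic" (length 3)


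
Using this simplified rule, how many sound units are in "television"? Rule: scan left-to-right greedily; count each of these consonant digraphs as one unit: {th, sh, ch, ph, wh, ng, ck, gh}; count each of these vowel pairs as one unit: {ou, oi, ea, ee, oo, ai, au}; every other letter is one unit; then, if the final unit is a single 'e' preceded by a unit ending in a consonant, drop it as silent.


Word: "television" (10 letters)
Left-to-right scan:
  (1) 't' (letter)
  (2) 'e' (letter)
  (3) 'l' (letter)
  (4) 'e' (letter)
  (5) 'v' (letter)
  (6) 'i' (letter)
  (7) 's' (letter)
  (8) 'i' (letter)
  (9) 'o' (letter)
  (10) 'n' (letter)
Units from scan: 10
Sound units = 10 units


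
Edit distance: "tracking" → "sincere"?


Word 1: "tracking" (length 8)
Word 2: "sincere" (length 7)
One optimal edit sequence (insert/delete/substitute each cost 1):
  1. substitute 't' -> 's'  (+1)
  2. substitute 'r' -> 'i'  (+1)
  3. substitute 'a' -> 'n'  (+1)
  4. keep 'c'
  5. delete 'k'  (+1)
  6. substitute 'i' -> 'e'  (+1)
  7. substitute 'n' -> 'r'  (+1)
  8. substitute 'g' -> 'e'  (+1)
Total edit operations: 7
Edit distance = 7


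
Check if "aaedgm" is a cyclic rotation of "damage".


Word: "damage", Candidate: "aaedgm"
Method: check if candidate is substring of word+word
"damagedamage" contains "aaedgm"? No
Is rotation = No


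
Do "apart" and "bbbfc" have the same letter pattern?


Pattern of "apart": [0, 1, 0, 2, 3]
Pattern of "bbbfc": [0, 0, 0, 1, 2]
Patterns do not match
Same pattern = No


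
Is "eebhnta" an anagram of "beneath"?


Word 1: "beneath" → sorted: abeehnt
Word 2: "eebhnta" → sorted: abeehnt
Same letters? abeehnt == abeehnt
Anagram = Yes


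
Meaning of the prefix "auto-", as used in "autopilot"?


Prefix: auto-
Example: autopilot = auto- + pilot
Meaning = self


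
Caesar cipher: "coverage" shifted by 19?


Word: "coverage"
Shift: 19
Each letter → (letter + shift) mod 26:
  'c' (2) + 19 = 21 → 'v'
  'o' (14) + 19 = 7 → 'h'
  'v' (21) + 19 = 14 → 'o'
  'e' (4) + 19 = 23 → 'x'
  'r' (17) + 19 = 10 → 'k'
  'a' (0) + 19 = 19 → 't'
  'g' (6) + 19 = 25 → 'z'
  'e' (4) + 19 = 23 → 'x'
Result = "vhoxktzx"


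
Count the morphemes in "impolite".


Word: "impolite"
Morphemes: im- + polite
Each morpheme carries meaning
= 2 morphemes


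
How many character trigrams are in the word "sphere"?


Word: "sphere" (length 6)
Number of 3-grams = length - 3 + 1 = 6 - 3 + 1
= 4


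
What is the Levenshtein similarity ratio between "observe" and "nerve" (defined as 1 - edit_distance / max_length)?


Word 1: "observe" (length 7)
Word 2: "nerve" (length 5)
One optimal edit sequence:
  1. delete 'o'  (+1)
  2. delete 'b'  (+1)
  3. substitute 's' -> 'n'  (+1)
  4. keep 'e'
  5. keep 'r'
  6. keep 'v'
  7. keep 'e'
Edit distance = 3
Max length = max(7, 5) = 7
Similarity = 1 - 3/7
= 0.5714


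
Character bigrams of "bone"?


Word: "bone" (length 4)
Number of bigrams = 4 - 2 + 1 = 3
  Position 0: "bo"
  Position 1: "on"
  Position 2: "ne"
Bigrams = "bo", "on", "ne"


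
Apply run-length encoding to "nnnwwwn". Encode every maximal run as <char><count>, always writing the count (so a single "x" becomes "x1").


String: "nnnwwwn"
Scanning for consecutive runs:
  'n' x 3
  'w' x 3
  'n' x 1
RLE = "n3w3n1"


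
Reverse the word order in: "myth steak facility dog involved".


Original: "myth steak facility dog involved"
Words (1..n): myth | steak | facility | dog | involved
Reversed (n..1): involved | dog | facility | steak | myth
Result = "involved dog facility steak myth"


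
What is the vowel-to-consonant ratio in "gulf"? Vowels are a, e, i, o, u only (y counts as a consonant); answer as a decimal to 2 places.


Word: "gulf"
Vowels (a,e,i,o,u): 1
Consonants: 3
Ratio = 1/3
= 0.33


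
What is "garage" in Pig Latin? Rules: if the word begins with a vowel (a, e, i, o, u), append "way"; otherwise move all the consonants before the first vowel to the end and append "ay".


Word: "garage"
Starts with consonant(s) → move to end, add 'ay'
Consonant cluster: "g"
Pig Latin = "aragegay"


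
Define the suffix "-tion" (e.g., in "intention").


Suffix: -tion
Example: intention = intend + -tion, with a spelling change
Meaning = act or process


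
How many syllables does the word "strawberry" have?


Word: "strawberry"
Syllable breakdown: straw-ber-ry
Counting: 3 parts
= 3 syllables


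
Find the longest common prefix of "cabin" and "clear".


Word 1: "cabin"
Word 2: "clear"
Comparing from start:
  Pos 0: 'c' == 'c'
  Pos 1: 'a' != 'l' (stop)
LCP = "c" (length 1)


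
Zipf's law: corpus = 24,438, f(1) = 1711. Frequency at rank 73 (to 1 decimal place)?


Zipf's law: f(r) = f(1) / r
f(1) = 1711
f(73) = 1711 / 73
= 23.4 occurrences


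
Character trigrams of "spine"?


Word: "spine" (length 5)
Number of trigrams = 5 - 3 + 1 = 3
  Position 0: "spi"
  Position 1: "pin"
  Position 2: "ine"
Trigrams = "spi", "pin", "ine"


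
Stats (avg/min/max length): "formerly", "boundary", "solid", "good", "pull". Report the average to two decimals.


Lengths: "formerly"=8, "boundary"=8, "solid"=5, "good"=4, "pull"=4
Sum = 29, Count = 5
Average = 29/5 = 5.80
= avg=5.80, min=4, max=8


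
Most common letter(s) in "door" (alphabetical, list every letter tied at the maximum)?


Word: "door"
Letter counts:
  'd': 1
  'o': 2
  'r': 1
Maximum count = 2
Most frequent = 'o' (2 times each)


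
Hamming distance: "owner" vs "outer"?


Comparing character by character (same length = 5):
  Pos 0: 'o' vs 'o' =
  Pos 1: 'w' vs 'u' !=
  Pos 2: 'n' vs 't' !=
  Pos 3: 'e' vs 'e' =
  Pos 4: 'r' vs 'r' =
Hamming distance = 2


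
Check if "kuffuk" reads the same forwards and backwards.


Word: "kuffuk"
Reversed: "kuffuk"
Forward == Backward? kuffuk == kuffuk
Palindrome = Yes


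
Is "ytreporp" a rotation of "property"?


Word: "property", Candidate: "ytreporp"
Method: check if candidate is substring of word+word
"propertyproperty" contains "ytreporp"? No
Is rotation = No


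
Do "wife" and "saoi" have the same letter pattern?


Pattern of "wife": [0, 1, 2, 3]
Pattern of "saoi": [0, 1, 2, 3]
Patterns match
Same pattern = Yes


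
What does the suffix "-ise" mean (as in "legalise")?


Suffix: -ise
Example: legalise = legal + -ise
Meaning = to make


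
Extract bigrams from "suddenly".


Word: "suddenly" (length 8)
Number of bigrams = 8 - 2 + 1 = 7
  Position 0: "su"
  Position 1: "ud"
  Position 2: "dd"
  Position 3: "de"
  Position 4: "en"
  Position 5: "nl"
  Position 6: "ly"
Bigrams = "su", "ud", "dd", "de", "en", "nl", "ly"


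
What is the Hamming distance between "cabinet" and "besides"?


Comparing character by character (same length = 7):
  Pos 0: 'c' vs 'b' !=
  Pos 1: 'a' vs 'e' !=
  Pos 2: 'b' vs 's' !=
  Pos 3: 'i' vs 'i' =
  Pos 4: 'n' vs 'd' !=
  Pos 5: 'e' vs 'e' =
  Pos 6: 't' vs 's' !=
Hamming distance = 5


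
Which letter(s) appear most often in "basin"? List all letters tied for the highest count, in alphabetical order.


Word: "basin"
Letter counts:
  'a': 1
  'b': 1
  'i': 1
  'n': 1
  's': 1
Maximum count = 1
Most frequent = 'a', 'b', 'i', 'n', 's' (1 time each)


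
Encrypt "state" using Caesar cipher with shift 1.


Word: "state"
Shift: 1
Each letter → (letter + shift) mod 26:
  's' (18) + 1 = 19 → 't'
  't' (19) + 1 = 20 → 'u'
  'a' (0) + 1 = 1 → 'b'
  't' (19) + 1 = 20 → 'u'
  'e' (4) + 1 = 5 → 'f'
Result = "tubuf"


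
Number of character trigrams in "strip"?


Word: "strip" (length 5)
Number of 3-grams = length - 3 + 1 = 5 - 3 + 1
= 3


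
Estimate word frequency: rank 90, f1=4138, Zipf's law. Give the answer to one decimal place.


Zipf's law: f(r) = f(1) / r
f(1) = 4138
f(90) = 4138 / 90
= 46.0 occurrences


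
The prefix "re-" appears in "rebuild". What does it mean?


Prefix: re-
As in: rebuild -> re- + build
Meaning = again


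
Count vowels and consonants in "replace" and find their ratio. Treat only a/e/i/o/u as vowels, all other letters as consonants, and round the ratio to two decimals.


Word: "replace"
Vowels (a,e,i,o,u): 3
Consonants: 4
Ratio = 3/4
= 0.75


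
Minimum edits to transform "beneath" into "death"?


Word 1: "beneath" (length 7)
Word 2: "death" (length 5)
One optimal edit sequence (insert/delete/substitute each cost 1):
  1. delete 'b'  (+1)
  2. delete 'e'  (+1)
  3. substitute 'n' -> 'd'  (+1)
  4. keep 'e'
  5. keep 'a'
  6. keep 't'
  7. keep 'h'
Total edit operations: 3
Edit distance = 3


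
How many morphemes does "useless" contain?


Word: "useless"
Morphemes: use + -less
Each morpheme carries meaning
= 2 morphemes


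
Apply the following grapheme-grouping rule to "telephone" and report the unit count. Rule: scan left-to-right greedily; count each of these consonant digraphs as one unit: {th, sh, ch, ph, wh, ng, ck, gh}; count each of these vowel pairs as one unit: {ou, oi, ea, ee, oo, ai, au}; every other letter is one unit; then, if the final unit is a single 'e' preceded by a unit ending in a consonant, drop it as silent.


Word: "telephone" (9 letters)
Left-to-right scan:
  [1] 't' (letter)
  [2] 'e' (letter)
  [3] 'l' (letter)
  [4] 'e' (letter)
  [5] 'ph' (digraph)
  [6] 'o' (letter)
  [7] 'n' (letter)
  [8] 'e' (letter)
Units from scan: 8
Final unit is 'e' after a consonant -> drop as silent (-1)
Sound units = 7 units


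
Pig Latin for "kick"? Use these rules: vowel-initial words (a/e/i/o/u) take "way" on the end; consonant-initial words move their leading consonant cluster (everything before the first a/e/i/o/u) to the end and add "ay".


Word: "kick"
Starts with consonant(s) → move to end, add 'ay'
Consonant cluster: "k"
Pig Latin = "ickkay"


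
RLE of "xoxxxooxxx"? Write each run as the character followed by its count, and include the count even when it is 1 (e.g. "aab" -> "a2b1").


String: "xoxxxooxxx"
Scanning for consecutive runs:
  'x' x 1
  'o' x 1
  'x' x 3
  'o' x 2
  'x' x 3
RLE = "x1o1x3o2x3"


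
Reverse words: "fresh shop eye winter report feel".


Original: "fresh shop eye winter report feel"
Words (1..n): fresh | shop | eye | winter | report | feel
Reversed (n..1): feel | report | winter | eye | shop | fresh
Result = "feel report winter eye shop fresh"


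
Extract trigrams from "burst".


Word: "burst" (length 5)
Number of trigrams = 5 - 3 + 1 = 3
  Position 0: "bur"
  Position 1: "urs"
  Position 2: "rst"
Trigrams = "bur", "urs", "rst"


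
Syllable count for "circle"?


Word: "circle"
Syllable breakdown: cir · cle
Counting: 2 parts
= 2 syllables


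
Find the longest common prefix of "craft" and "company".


Word 1: "craft"
Word 2: "company"
Comparing from start:
  Pos 0: 'c' == 'c'
  Pos 1: 'r' != 'o' (stop)
LCP = "c" (length 1)


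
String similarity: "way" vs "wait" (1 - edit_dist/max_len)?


Word 1: "way" (length 3)
Word 2: "wait" (length 4)
One optimal edit sequence:
  1. keep 'w'
  2. keep 'a'
  3. insert 'i'  (+1)
  4. substitute 'y' -> 't'  (+1)
Edit distance = 2
Max length = max(3, 4) = 4
Similarity = 1 - 2/4
= 0.5000


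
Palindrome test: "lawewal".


Word: "lawewal"
Reversed: "lawewal"
Forward == Backward? lawewal == lawewal
Palindrome = Yes


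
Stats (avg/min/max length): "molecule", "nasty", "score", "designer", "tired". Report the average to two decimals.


Lengths: "molecule"=8, "nasty"=5, "score"=5, "designer"=8, "tired"=5
Sum = 31, Count = 5
Average = 31/5 = 6.20
= avg=6.20, min=5, max=8


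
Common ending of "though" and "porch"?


Word 1: "though"
Word 2: "porch"
Comparing from end:
  Pos -1: 'h' == 'h'
  Pos -2: 'g' != 'c' (stop)
LCS = "h" (length 1)


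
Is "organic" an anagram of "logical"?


Word 1: "logical" → sorted: acgillo
Word 2: "organic" → sorted: acginor
Same letters? acgillo != acginor
Anagram = No


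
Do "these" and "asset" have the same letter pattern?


Pattern of "these": [0, 1, 2, 3, 2]
Pattern of "asset": [0, 1, 1, 2, 3]
Patterns do not match
Same pattern = No


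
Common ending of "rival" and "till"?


Word 1: "rival"
Word 2: "till"
Comparing from end:
  Pos -1: 'l' == 'l'
  Pos -2: 'a' != 'l' (stop)
LCS = "l" (length 1)


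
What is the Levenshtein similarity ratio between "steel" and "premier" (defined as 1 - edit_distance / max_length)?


Word 1: "steel" (length 5)
Word 2: "premier" (length 7)
One optimal edit sequence:
  1. substitute 's' -> 'p'  (+1)
  2. substitute 't' -> 'r'  (+1)
  3. keep 'e'
  4. insert 'm'  (+1)
  5. insert 'i'  (+1)
  6. keep 'e'
  7. substitute 'l' -> 'r'  (+1)
Edit distance = 5
Max length = max(5, 7) = 7
Similarity = 1 - 5/7
= 0.2857


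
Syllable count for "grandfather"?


Word: "grandfather"
Syllable breakdown: grand / fa / ther
Counting: 3 parts
= 3 syllables


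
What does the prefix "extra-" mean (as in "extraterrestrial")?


Prefix: extra-
Example: extraterrestrial (extra- + terrestrial)
Meaning = beyond


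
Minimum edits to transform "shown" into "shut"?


Word 1: "shown" (length 5)
Word 2: "shut" (length 4)
One optimal edit sequence (insert/delete/substitute each cost 1):
  1. keep 's'
  2. keep 'h'
  3. delete 'o'  (+1)
  4. substitute 'w' -> 'u'  (+1)
  5. substitute 'n' -> 't'  (+1)
Total edit operations: 3
Edit distance = 3


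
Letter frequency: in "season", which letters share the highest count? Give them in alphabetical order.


Word: "season"
Letter counts:
  'a': 1
  'e': 1
  'n': 1
  'o': 1
  's': 2
Maximum count = 2
Most frequent = 's' (2 times each)


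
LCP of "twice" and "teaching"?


Word 1: "twice"
Word 2: "teaching"
Comparing from start:
  Pos 0: 't' == 't'
  Pos 1: 'w' != 'e' (stop)
LCP = "t" (length 1)


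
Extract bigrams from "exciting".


Word: "exciting" (length 8)
Number of bigrams = 8 - 2 + 1 = 7
  Position 0: "ex"
  Position 1: "xc"
  Position 2: "ci"
  Position 3: "it"
  Position 4: "ti"
  Position 5: "in"
  Position 6: "ng"
Bigrams = "ex", "xc", "ci", "it", "ti", "in", "ng"


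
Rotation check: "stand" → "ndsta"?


Word: "stand", Candidate: "ndsta"
Method: check if candidate is substring of word+word
"standstand" contains "ndsta"? Yes
Is rotation = Yes


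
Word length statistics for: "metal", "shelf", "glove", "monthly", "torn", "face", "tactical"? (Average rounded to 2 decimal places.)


Lengths: "metal"=5, "shelf"=5, "glove"=5, "monthly"=7, "torn"=4, "face"=4, "tactical"=8
Sum = 38, Count = 7
Average = 38/7 = 5.43
= avg=5.43, min=4, max=8


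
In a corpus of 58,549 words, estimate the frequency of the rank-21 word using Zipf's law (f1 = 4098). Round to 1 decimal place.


Zipf's law: f(r) = f(1) / r
f(1) = 4098
f(21) = 4098 / 21
= 195.1 occurrences


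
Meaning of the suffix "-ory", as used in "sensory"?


Suffix: -ory
Example: sensory (sense + -ory, with a spelling change)
Meaning = relating to / place for


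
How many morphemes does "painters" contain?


Word: "painters"
Morphemes: paint + -er + -s
Each morpheme carries meaning
= 3 morphemes


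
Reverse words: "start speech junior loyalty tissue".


Original: "start speech junior loyalty tissue"
Words (1..n): start | speech | junior | loyalty | tissue
Reversed (n..1): tissue | loyalty | junior | speech | start
Result = "tissue loyalty junior speech start"


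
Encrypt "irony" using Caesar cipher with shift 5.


Word: "irony"
Shift: 5
Each letter → (letter + shift) mod 26:
  'i' (8) + 5 = 13 → 'n'
  'r' (17) + 5 = 22 → 'w'
  'o' (14) + 5 = 19 → 't'
  'n' (13) + 5 = 18 → 's'
  'y' (24) + 5 = 3 → 'd'
Result = "nwtsd"


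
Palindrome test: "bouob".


Word: "bouob"
Reversed: "bouob"
Forward == Backward? bouob == bouob
Palindrome = Yes


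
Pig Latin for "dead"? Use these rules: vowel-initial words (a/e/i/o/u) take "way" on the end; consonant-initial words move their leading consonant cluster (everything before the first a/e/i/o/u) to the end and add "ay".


Word: "dead"
Starts with consonant(s) → move to end, add 'ay'
Consonant cluster: "d"
Pig Latin = "eadday"


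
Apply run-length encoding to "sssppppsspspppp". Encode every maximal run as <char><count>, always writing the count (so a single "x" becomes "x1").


String: "sssppppsspspppp"
Scanning for consecutive runs:
  's' x 3
  'p' x 4
  's' x 2
  'p' x 1
  's' x 1
  'p' x 4
RLE = "s3p4s2p1s1p4"


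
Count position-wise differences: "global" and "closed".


Comparing character by character (same length = 6):
  Pos 0: 'g' vs 'c' !=
  Pos 1: 'l' vs 'l' =
  Pos 2: 'o' vs 'o' =
  Pos 3: 'b' vs 's' !=
  Pos 4: 'a' vs 'e' !=
  Pos 5: 'l' vs 'd' !=
Hamming distance = 4


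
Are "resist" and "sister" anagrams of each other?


Word 1: "resist" → sorted: eirsst
Word 2: "sister" → sorted: eirsst
Same letters? eirsst == eirsst
Anagram = Yes


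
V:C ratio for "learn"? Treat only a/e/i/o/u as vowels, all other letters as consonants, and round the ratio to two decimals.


Word: "learn"
Vowels (a,e,i,o,u): 2
Consonants: 3
Ratio = 2/3
= 0.67


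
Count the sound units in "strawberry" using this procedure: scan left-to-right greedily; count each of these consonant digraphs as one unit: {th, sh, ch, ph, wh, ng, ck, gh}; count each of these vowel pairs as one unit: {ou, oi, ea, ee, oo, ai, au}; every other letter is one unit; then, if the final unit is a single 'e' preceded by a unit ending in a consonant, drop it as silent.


Word: "strawberry" (10 letters)
Left-to-right scan:
  [1] 's' (letter)
  [2] 't' (letter)
  [3] 'r' (letter)
  [4] 'a' (letter)
  [5] 'w' (letter)
  [6] 'b' (letter)
  [7] 'e' (letter)
  [8] 'r' (letter)
  [9] 'r' (letter)
  [10] 'y' (letter)
Units from scan: 10
Sound units = 10 units


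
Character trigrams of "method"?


Word: "method" (length 6)
Number of trigrams = 6 - 3 + 1 = 4
  Position 0: "met"
  Position 1: "eth"
  Position 2: "tho"
  Position 3: "hod"
Trigrams = "met", "eth", "tho", "hod"


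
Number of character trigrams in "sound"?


Word: "sound" (length 5)
Number of 3-grams = length - 3 + 1 = 5 - 3 + 1
= 3


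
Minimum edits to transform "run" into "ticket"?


Word 1: "run" (length 3)
Word 2: "ticket" (length 6)
One optimal edit sequence (insert/delete/substitute each cost 1):
  1. insert 't'  (+1)
  2. insert 'i'  (+1)
  3. insert 'c'  (+1)
  4. substitute 'r' -> 'k'  (+1)
  5. substitute 'u' -> 'e'  (+1)
  6. substitute 'n' -> 't'  (+1)
Total edit operations: 6
Edit distance = 6


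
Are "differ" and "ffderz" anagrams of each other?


Word 1: "differ" → sorted: deffir
Word 2: "ffderz" → sorted: deffrz
Same letters? deffir != deffrz
Anagram = No


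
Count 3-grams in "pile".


Word: "pile" (length 4)
Number of 3-grams = length - 3 + 1 = 4 - 3 + 1
= 2


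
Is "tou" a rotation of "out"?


Word: "out", Candidate: "tou"
Method: check if candidate is substring of word+word
"outout" contains "tou"? Yes
Is rotation = Yes


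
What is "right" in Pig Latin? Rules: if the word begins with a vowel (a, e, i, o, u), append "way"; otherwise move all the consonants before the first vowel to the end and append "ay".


Word: "right"
Starts with consonant(s) → move to end, add 'ay'
Consonant cluster: "r"
Pig Latin = "ightray"


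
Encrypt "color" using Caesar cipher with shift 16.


Word: "color"
Shift: 16
Each letter → (letter + shift) mod 26:
  'c' (2) + 16 = 18 → 's'
  'o' (14) + 16 = 4 → 'e'
  'l' (11) + 16 = 1 → 'b'
  'o' (14) + 16 = 4 → 'e'
  'r' (17) + 16 = 7 → 'h'
Result = "sebeh"


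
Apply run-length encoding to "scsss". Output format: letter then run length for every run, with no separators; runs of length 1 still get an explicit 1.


String: "scsss"
Scanning for consecutive runs:
  's' x 1
  'c' x 1
  's' x 3
RLE = "s1c1s3"


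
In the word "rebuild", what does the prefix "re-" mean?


Prefix: re-
Example: rebuild = re- + build
Meaning = again


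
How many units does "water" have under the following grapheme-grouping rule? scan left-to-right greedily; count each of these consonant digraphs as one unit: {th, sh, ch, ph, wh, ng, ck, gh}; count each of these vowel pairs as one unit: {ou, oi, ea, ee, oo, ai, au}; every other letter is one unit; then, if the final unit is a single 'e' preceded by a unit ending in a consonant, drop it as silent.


Word: "water" (5 letters)
Left-to-right scan:
  [1] 'w' (letter)
  [2] 'a' (letter)
  [3] 't' (letter)
  [4] 'e' (letter)
  [5] 'r' (letter)
Units from scan: 5
Sound units = 5 units


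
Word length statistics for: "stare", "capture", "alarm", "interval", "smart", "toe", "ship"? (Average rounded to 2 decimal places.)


Lengths: "stare"=5, "capture"=7, "alarm"=5, "interval"=8, "smart"=5, "toe"=3, "ship"=4
Sum = 37, Count = 7
Average = 37/7 = 5.29
= avg=5.29, min=3, max=8


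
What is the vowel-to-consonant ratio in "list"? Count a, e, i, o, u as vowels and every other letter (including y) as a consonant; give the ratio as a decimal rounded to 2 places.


Word: "list"
Vowels (a,e,i,o,u): 1
Consonants: 3
Ratio = 1/3
= 0.33


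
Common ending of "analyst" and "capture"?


Word 1: "analyst"
Word 2: "capture"
Comparing from end:
  Pos -1: 't' != 'e' (stop)
LCS = "" (length 0)


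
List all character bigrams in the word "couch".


Word: "couch" (length 5)
Number of bigrams = 5 - 2 + 1 = 4
  Position 0: "co"
  Position 1: "ou"
  Position 2: "uc"
  Position 3: "ch"
Bigrams = "co", "ou", "uc", "ch"


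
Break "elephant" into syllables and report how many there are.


Word: "elephant"
Syllable breakdown: el-e-phant
Counting: 3 parts
= 3 syllables


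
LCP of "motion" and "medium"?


Word 1: "motion"
Word 2: "medium"
Comparing from start:
  Pos 0: 'm' == 'm'
  Pos 1: 'o' != 'e' (stop)
LCP = "m" (length 1)


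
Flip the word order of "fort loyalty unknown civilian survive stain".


Original: "fort loyalty unknown civilian survive stain"
Words (1..n): fort | loyalty | unknown | civilian | survive | stain
Reversed (n..1): stain | survive | civilian | unknown | loyalty | fort
Result = "stain survive civilian unknown loyalty fort"


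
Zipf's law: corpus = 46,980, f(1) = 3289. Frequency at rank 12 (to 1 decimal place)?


Zipf's law: f(r) = f(1) / r
f(1) = 3289
f(12) = 3289 / 12
= 274.1 occurrences


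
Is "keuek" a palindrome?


Word: "keuek"
Reversed: "keuek"
Forward == Backward? keuek == keuek
Palindrome = Yes


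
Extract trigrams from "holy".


Word: "holy" (length 4)
Number of trigrams = 4 - 3 + 1 = 2
  Position 0: "hol"
  Position 1: "oly"
Trigrams = "hol", "oly"


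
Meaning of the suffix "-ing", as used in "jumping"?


Suffix: -ing
As in: jumping -> jump + -ing
Meaning = present participle


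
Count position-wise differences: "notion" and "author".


Comparing character by character (same length = 6):
  Pos 0: 'n' vs 'a' !=
  Pos 1: 'o' vs 'u' !=
  Pos 2: 't' vs 't' =
  Pos 3: 'i' vs 'h' !=
  Pos 4: 'o' vs 'o' =
  Pos 5: 'n' vs 'r' !=
Hamming distance = 4


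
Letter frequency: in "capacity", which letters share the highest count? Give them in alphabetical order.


Word: "capacity"
Letter counts:
  'a': 2
  'c': 2
  'i': 1
  'p': 1
  't': 1
  'y': 1
Maximum count = 2
Most frequent = 'a', 'c' (2 times each)


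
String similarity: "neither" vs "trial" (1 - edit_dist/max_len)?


Word 1: "neither" (length 7)
Word 2: "trial" (length 5)
One optimal edit sequence:
  1. substitute 'n' -> 't'  (+1)
  2. substitute 'e' -> 'r'  (+1)
  3. keep 'i'
  4. delete 't'  (+1)
  5. delete 'h'  (+1)
  6. substitute 'e' -> 'a'  (+1)
  7. substitute 'r' -> 'l'  (+1)
Edit distance = 6
Max length = max(7, 5) = 7
Similarity = 1 - 6/7
= 0.1429


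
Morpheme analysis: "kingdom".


Word: "kingdom"
Morphemes: king + -dom
Each morpheme carries meaning
= 2 morphemes


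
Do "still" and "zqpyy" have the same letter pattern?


Pattern of "still": [0, 1, 2, 3, 3]
Pattern of "zqpyy": [0, 1, 2, 3, 3]
Patterns match
Same pattern = Yes


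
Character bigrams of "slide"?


Word: "slide" (length 5)
Number of bigrams = 5 - 2 + 1 = 4
  Position 0: "sl"
  Position 1: "li"
  Position 2: "id"
  Position 3: "de"
Bigrams = "sl", "li", "id", "de"


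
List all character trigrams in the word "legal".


Word: "legal" (length 5)
Number of trigrams = 5 - 3 + 1 = 3
  Position 0: "leg"
  Position 1: "ega"
  Position 2: "gal"
Trigrams = "leg", "ega", "gal"


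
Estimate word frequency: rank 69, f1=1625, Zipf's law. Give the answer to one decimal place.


Zipf's law: f(r) = f(1) / r
f(1) = 1625
f(69) = 1625 / 69
= 23.6 occurrences


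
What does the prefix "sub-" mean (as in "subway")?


Prefix: sub-
As in: subway -> sub- + way
Meaning = under / below


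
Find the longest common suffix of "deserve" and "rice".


Word 1: "deserve"
Word 2: "rice"
Comparing from end:
  Pos -1: 'e' == 'e'
  Pos -2: 'v' != 'c' (stop)
LCS = "e" (length 1)


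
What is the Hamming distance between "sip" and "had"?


Comparing character by character (same length = 3):
  Pos 0: 's' vs 'h' !=
  Pos 1: 'i' vs 'a' !=
  Pos 2: 'p' vs 'd' !=
Hamming distance = 3


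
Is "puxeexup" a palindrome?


Word: "puxeexup"
Reversed: "puxeexup"
Forward == Backward? puxeexup == puxeexup
Palindrome = Yes


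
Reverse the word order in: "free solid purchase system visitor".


Original: "free solid purchase system visitor"
Words (1..n): free | solid | purchase | system | visitor
Reversed (n..1): visitor | system | purchase | solid | free
Result = "visitor system purchase solid free"


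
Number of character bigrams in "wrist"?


Word: "wrist" (length 5)
Number of 2-grams = length - 2 + 1 = 5 - 2 + 1
= 4


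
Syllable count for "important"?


Word: "important"
Syllable breakdown: im / por / tant
Counting: 3 parts
= 3 syllables


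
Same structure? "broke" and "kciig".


Pattern of "broke": [0, 1, 2, 3, 4]
Pattern of "kciig": [0, 1, 2, 2, 3]
Patterns do not match
Same pattern = No


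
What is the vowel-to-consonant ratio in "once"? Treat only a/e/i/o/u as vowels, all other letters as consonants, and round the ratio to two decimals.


Word: "once"
Vowels (a,e,i,o,u): 2
Consonants: 2
Ratio = 2/2
= 1.00


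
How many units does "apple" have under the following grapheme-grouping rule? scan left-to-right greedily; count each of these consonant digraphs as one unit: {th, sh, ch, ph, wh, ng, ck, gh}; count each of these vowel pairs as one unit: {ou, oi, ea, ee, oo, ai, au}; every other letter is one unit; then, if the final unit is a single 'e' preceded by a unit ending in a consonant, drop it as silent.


Word: "apple" (5 letters)
Left-to-right scan:
  [1] 'a' (letter)
  [2] 'p' (letter)
  [3] 'p' (letter)
  [4] 'l' (letter)
  [5] 'e' (letter)
Units from scan: 5
Final unit is 'e' after a consonant -> drop as silent (-1)
Sound units = 4 units


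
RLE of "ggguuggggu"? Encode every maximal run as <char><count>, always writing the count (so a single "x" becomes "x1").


String: "ggguuggggu"
Scanning for consecutive runs:
  'g' x 3
  'u' x 2
  'g' x 4
  'u' x 1
RLE = "g3u2g4u1"


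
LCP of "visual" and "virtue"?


Word 1: "visual"
Word 2: "virtue"
Comparing from start:
  Pos 0: 'v' == 'v'
  Pos 1: 'i' == 'i'
  Pos 2: 's' != 'r' (stop)
LCP = "vi" (length 2)


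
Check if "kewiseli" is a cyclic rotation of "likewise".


Word: "likewise", Candidate: "kewiseli"
Method: check if candidate is substring of word+word
"likewiselikewise" contains "kewiseli"? Yes
Is rotation = Yes


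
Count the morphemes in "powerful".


Word: "powerful"
Morphemes: power | -ful
Each morpheme carries meaning
= 2 morphemes


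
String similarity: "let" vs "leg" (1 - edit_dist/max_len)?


Word 1: "let" (length 3)
Word 2: "leg" (length 3)
One optimal edit sequence:
  1. keep 'l'
  2. keep 'e'
  3. substitute 't' -> 'g'  (+1)
Edit distance = 1
Max length = max(3, 3) = 3
Similarity = 1 - 1/3
= 0.6667


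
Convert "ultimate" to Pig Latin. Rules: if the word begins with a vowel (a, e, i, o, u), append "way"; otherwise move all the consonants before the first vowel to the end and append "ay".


Word: "ultimate"
Starts with vowel → add 'way'
Pig Latin = "ultimateway"


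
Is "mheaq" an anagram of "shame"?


Word 1: "shame" → sorted: aehms
Word 2: "mheaq" → sorted: aehmq
Same letters? aehms != aehmq
Anagram = No


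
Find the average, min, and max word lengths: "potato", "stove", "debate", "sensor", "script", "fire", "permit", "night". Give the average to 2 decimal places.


Lengths: "potato"=6, "stove"=5, "debate"=6, "sensor"=6, "script"=6, "fire"=4, "permit"=6, "night"=5
Sum = 44, Count = 8
Average = 44/8 = 5.50
= avg=5.50, min=4, max=6


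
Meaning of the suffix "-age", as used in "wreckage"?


Suffix: -age
Example: wreckage (wreck + -age)
Meaning = result / collection


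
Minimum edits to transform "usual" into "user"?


Word 1: "usual" (length 5)
Word 2: "user" (length 4)
One optimal edit sequence (insert/delete/substitute each cost 1):
  1. keep 'u'
  2. keep 's'
  3. delete 'u'  (+1)
  4. substitute 'a' -> 'e'  (+1)
  5. substitute 'l' -> 'r'  (+1)
Total edit operations: 3
Edit distance = 3


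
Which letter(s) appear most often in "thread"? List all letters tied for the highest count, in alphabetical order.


Word: "thread"
Letter counts:
  'a': 1
  'd': 1
  'e': 1
  'h': 1
  'r': 1
  't': 1
Maximum count = 1
Most frequent = 'a', 'd', 'e', 'h', 'r', 't' (1 time each)


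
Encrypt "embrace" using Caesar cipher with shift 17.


Word: "embrace"
Shift: 17
Each letter → (letter + shift) mod 26:
  'e' (4) + 17 = 21 → 'v'
  'm' (12) + 17 = 3 → 'd'
  'b' (1) + 17 = 18 → 's'
  'r' (17) + 17 = 8 → 'i'
  'a' (0) + 17 = 17 → 'r'
  'c' (2) + 17 = 19 → 't'
  'e' (4) + 17 = 21 → 'v'
Result = "vdsirtv"


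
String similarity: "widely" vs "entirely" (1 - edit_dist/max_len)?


Word 1: "widely" (length 6)
Word 2: "entirely" (length 8)
One optimal edit sequence:
  1. insert 'e'  (+1)
  2. insert 'n'  (+1)
  3. substitute 'w' -> 't'  (+1)
  4. keep 'i'
  5. substitute 'd' -> 'r'  (+1)
  6. keep 'e'
  7. keep 'l'
  8. keep 'y'
Edit distance = 4
Max length = max(6, 8) = 8
Similarity = 1 - 4/8
= 0.5000


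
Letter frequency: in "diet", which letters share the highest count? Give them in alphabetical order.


Word: "diet"
Letter counts:
  'd': 1
  'e': 1
  'i': 1
  't': 1
Maximum count = 1
Most frequent = 'd', 'e', 'i', 't' (1 time each)


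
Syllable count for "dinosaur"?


Word: "dinosaur"
Syllable breakdown: di-no-saur
Counting: 3 parts
= 3 syllables


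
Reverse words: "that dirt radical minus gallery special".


Original: "that dirt radical minus gallery special"
Words (1..n): that | dirt | radical | minus | gallery | special
Reversed (n..1): special | gallery | minus | radical | dirt | that
Result = "special gallery minus radical dirt that"


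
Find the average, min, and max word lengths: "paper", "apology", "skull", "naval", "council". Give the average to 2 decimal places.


Lengths: "paper"=5, "apology"=7, "skull"=5, "naval"=5, "council"=7
Sum = 29, Count = 5
Average = 29/5 = 5.80
= avg=5.80, min=5, max=7


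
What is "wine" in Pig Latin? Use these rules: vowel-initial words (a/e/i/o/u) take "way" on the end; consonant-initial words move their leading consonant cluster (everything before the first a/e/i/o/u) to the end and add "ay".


Word: "wine"
Starts with consonant(s) → move to end, add 'ay'
Consonant cluster: "w"
Pig Latin = "ineway"


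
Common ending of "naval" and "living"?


Word 1: "naval"
Word 2: "living"
Comparing from end:
  Pos -1: 'l' != 'g' (stop)
LCS = "" (length 0)


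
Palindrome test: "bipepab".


Word: "bipepab"
Reversed: "bapepib"
Forward == Backward? bipepab != bapepib
Palindrome = No


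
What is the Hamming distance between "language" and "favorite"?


Comparing character by character (same length = 8):
  Pos 0: 'l' vs 'f' !=
  Pos 1: 'a' vs 'a' =
  Pos 2: 'n' vs 'v' !=
  Pos 3: 'g' vs 'o' !=
  Pos 4: 'u' vs 'r' !=
  Pos 5: 'a' vs 'i' !=
  Pos 6: 'g' vs 't' !=
  Pos 7: 'e' vs 'e' =
Hamming distance = 6


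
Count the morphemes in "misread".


Word: "misread"
Morphemes: mis- + read
Each morpheme carries meaning
= 2 morphemes


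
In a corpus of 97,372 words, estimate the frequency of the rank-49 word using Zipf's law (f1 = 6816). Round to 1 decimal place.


Zipf's law: f(r) = f(1) / r
f(1) = 6816
f(49) = 6816 / 49
= 139.1 occurrences


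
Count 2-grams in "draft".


Word: "draft" (length 5)
Number of 2-grams = length - 2 + 1 = 5 - 2 + 1
= 4


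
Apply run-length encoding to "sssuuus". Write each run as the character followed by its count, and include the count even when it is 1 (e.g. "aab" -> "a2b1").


String: "sssuuus"
Scanning for consecutive runs:
  's' x 3
  'u' x 3
  's' x 1
RLE = "s3u3s1"


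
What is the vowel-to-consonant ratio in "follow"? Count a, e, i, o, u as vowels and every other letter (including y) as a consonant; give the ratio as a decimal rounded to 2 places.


Word: "follow"
Vowels (a,e,i,o,u): 2
Consonants: 4
Ratio = 2/4
= 0.50


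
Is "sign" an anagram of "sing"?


Word 1: "sing" → sorted: gins
Word 2: "sign" → sorted: gins
Same letters? gins == gins
Anagram = Yes


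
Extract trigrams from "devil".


Word: "devil" (length 5)
Number of trigrams = 5 - 3 + 1 = 3
  Position 0: "dev"
  Position 1: "evi"
  Position 2: "vil"
Trigrams = "dev", "evi", "vil"


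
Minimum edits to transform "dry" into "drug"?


Word 1: "dry" (length 3)
Word 2: "drug" (length 4)
One optimal edit sequence (insert/delete/substitute each cost 1):
  1. keep 'd'
  2. keep 'r'
  3. insert 'u'  (+1)
  4. substitute 'y' -> 'g'  (+1)
Total edit operations: 2
Edit distance = 2


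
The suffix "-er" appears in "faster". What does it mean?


Suffix: -er
Example: faster (fast + -er)
Meaning = one who / more


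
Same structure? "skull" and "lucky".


Pattern of "skull": [0, 1, 2, 3, 3]
Pattern of "lucky": [0, 1, 2, 3, 4]
Patterns do not match
Same pattern = No


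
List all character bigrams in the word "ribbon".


Word: "ribbon" (length 6)
Number of bigrams = 6 - 2 + 1 = 5
  Position 0: "ri"
  Position 1: "ib"
  Position 2: "bb"
  Position 3: "bo"
  Position 4: "on"
Bigrams = "ri", "ib", "bb", "bo", "on"


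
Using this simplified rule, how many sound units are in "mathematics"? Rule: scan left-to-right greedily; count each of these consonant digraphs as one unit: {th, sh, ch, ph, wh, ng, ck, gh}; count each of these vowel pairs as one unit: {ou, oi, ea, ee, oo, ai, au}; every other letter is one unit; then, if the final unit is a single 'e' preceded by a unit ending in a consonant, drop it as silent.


Word: "mathematics" (11 letters)
Left-to-right scan:
  (1) 'm' (letter)
  (2) 'a' (letter)
  (3) 'th' (digraph)
  (4) 'e' (letter)
  (5) 'm' (letter)
  (6) 'a' (letter)
  (7) 't' (letter)
  (8) 'i' (letter)
  (9) 'c' (letter)
  (10) 's' (letter)
Units from scan: 10
Sound units = 10 units


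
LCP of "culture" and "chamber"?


Word 1: "culture"
Word 2: "chamber"
Comparing from start:
  Pos 0: 'c' == 'c'
  Pos 1: 'u' != 'h' (stop)
LCP = "c" (length 1)


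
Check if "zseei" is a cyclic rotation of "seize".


Word: "seize", Candidate: "zseei"
Method: check if candidate is substring of word+word
"seizeseize" contains "zseei"? No
Is rotation = No


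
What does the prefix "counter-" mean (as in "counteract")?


Prefix: counter-
Example: counteract = counter- + act
Meaning = against / opposite


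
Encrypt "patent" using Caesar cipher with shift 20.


Word: "patent"
Shift: 20
Each letter → (letter + shift) mod 26:
  'p' (15) + 20 = 9 → 'j'
  'a' (0) + 20 = 20 → 'u'
  't' (19) + 20 = 13 → 'n'
  'e' (4) + 20 = 24 → 'y'
  'n' (13) + 20 = 7 → 'h'
  't' (19) + 20 = 13 → 'n'
Result = "junyhn"


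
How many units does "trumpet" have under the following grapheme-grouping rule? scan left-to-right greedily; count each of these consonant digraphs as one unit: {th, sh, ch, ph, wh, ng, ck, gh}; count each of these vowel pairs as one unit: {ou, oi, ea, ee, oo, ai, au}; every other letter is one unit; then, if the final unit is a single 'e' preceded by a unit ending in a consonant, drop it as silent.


Word: "trumpet" (7 letters)
Left-to-right scan:
  1. 't' (letter)
  2. 'r' (letter)
  3. 'u' (letter)
  4. 'm' (letter)
  5. 'p' (letter)
  6. 'e' (letter)
  7. 't' (letter)
Units from scan: 7
Sound units = 7 units


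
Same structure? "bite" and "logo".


Pattern of "bite": [0, 1, 2, 3]
Pattern of "logo": [0, 1, 2, 1]
Patterns do not match
Same pattern = No


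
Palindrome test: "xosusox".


Word: "xosusox"
Reversed: "xosusox"
Forward == Backward? xosusox == xosusox
Palindrome = Yes


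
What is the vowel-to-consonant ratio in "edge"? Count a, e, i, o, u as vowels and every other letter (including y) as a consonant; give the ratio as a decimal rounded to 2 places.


Word: "edge"
Vowels (a,e,i,o,u): 2
Consonants: 2
Ratio = 2/2
= 1.00


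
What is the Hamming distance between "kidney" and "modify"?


Comparing character by character (same length = 6):
  Pos 0: 'k' vs 'm' !=
  Pos 1: 'i' vs 'o' !=
  Pos 2: 'd' vs 'd' =
  Pos 3: 'n' vs 'i' !=
  Pos 4: 'e' vs 'f' !=
  Pos 5: 'y' vs 'y' =
Hamming distance = 4


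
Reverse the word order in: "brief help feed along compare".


Original: "brief help feed along compare"
Words (1..n): brief | help | feed | along | compare
Reversed (n..1): compare | along | feed | help | brief
Result = "compare along feed help brief"


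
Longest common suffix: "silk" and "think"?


Word 1: "silk"
Word 2: "think"
Comparing from end:
  Pos -1: 'k' == 'k'
  Pos -2: 'l' != 'n' (stop)
LCS = "k" (length 1)


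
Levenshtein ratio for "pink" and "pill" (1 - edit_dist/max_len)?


Word 1: "pink" (length 4)
Word 2: "pill" (length 4)
One optimal edit sequence:
  1. keep 'p'
  2. keep 'i'
  3. substitute 'n' -> 'l'  (+1)
  4. substitute 'k' -> 'l'  (+1)
Edit distance = 2
Max length = max(4, 4) = 4
Similarity = 1 - 2/4
= 0.5000


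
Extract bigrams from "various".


Word: "various" (length 7)
Number of bigrams = 7 - 2 + 1 = 6
  Position 0: "va"
  Position 1: "ar"
  Position 2: "ri"
  Position 3: "io"
  Position 4: "ou"
  Position 5: "us"
Bigrams = "va", "ar", "ri", "io", "ou", "us"


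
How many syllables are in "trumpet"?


Word: "trumpet"
Syllable breakdown: trum-pet
Counting: 2 parts
= 2 syllables


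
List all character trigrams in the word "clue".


Word: "clue" (length 4)
Number of trigrams = 4 - 3 + 1 = 2
  Position 0: "clu"
  Position 1: "lue"
Trigrams = "clu", "lue"


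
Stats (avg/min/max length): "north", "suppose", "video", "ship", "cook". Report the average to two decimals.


Lengths: "north"=5, "suppose"=7, "video"=5, "ship"=4, "cook"=4
Sum = 25, Count = 5
Average = 25/5 = 5.00
= avg=5.00, min=4, max=7
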